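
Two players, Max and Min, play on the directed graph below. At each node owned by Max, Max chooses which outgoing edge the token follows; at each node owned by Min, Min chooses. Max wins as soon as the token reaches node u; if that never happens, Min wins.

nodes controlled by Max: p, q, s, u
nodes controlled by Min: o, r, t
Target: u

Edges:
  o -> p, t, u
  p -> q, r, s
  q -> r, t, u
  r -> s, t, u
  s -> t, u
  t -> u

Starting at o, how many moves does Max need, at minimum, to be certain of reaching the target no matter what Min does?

A0 = {u}
A1: add {q, s, t} — q (Max) has q→u; s (Max) has s→u; t (Min): all of {u} already in.
A2: add {p, r} — p (Max) has p→q; r (Min): all of {s, t, u} already in.
A3: add {o} — o (Min): all of {p, t, u} already in.
A3 = all vertices. Fixed point.
o enters the attractor at level 3, so Max can force the target in 3 moves from there.

3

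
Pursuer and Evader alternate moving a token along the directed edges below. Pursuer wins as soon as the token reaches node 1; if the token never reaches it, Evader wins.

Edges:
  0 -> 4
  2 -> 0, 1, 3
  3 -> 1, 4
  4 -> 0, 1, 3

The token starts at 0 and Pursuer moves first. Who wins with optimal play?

Evader

Track states (vertex, player-to-move).
A0 = {(1,Pursuer), (1,Evader)}
A1: add {(2,Pursuer), (3,Pursuer), (4,Pursuer)}.
A2: add {(0,Evader), (3,Evader)}.
A3 = A2; e.g. (0,Pursuer) stays out. (0,Pursuer) never enters ⇒ Evader avoids the target.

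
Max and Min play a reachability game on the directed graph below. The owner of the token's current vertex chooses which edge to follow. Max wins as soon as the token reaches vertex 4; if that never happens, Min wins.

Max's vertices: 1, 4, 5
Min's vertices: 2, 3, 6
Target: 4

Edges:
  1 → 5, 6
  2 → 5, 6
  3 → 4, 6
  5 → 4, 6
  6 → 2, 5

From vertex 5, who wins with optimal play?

Max

A0 = {4}
A1: add {5} — 5 (Max) has 5→4.
5 ∈ A1, so Max can force the target.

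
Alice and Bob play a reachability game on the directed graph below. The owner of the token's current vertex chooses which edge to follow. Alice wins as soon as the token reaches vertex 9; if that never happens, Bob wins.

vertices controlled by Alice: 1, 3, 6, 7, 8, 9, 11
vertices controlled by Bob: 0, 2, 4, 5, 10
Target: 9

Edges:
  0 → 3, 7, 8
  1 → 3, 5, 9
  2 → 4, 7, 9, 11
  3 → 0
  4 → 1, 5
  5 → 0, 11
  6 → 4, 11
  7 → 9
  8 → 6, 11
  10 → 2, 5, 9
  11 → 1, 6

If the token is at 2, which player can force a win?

A0 = {9}
A1: add {1, 7} — 1 (Alice) has 1→9; 7 (Alice) has 7→9.
A2: add {11} — 11 (Alice) has 11→1.
A3: add {6, 8} — 6 (Alice) has 6→11; 8 (Alice) has 8→11.
A4 = A3; e.g. 0 (Bob) can still go to 3. Fixed point.
2 never enters the attractor, so Bob can avoid the target forever.

Bob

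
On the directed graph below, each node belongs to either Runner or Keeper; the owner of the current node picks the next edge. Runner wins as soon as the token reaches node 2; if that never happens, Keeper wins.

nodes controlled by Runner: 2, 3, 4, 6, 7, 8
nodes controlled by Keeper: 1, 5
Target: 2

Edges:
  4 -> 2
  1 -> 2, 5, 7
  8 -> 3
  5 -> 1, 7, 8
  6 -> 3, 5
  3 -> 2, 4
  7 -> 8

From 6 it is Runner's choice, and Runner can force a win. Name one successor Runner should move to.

A0 = {2}
A1: add {3, 4} — 3 (Runner) has 3→2; 4 (Runner) has 4→2.
A2: add {6, 8} — 6 (Runner) has 6→3; 8 (Runner) has 8→3.
A3: add {7} — 7 (Runner) has 7→8.
A4 = A3; e.g. 1 (Keeper) can still go to 5. Fixed point.
From 6, successor 3 is in the attractor (rank 1); the other successor 5 is not.

3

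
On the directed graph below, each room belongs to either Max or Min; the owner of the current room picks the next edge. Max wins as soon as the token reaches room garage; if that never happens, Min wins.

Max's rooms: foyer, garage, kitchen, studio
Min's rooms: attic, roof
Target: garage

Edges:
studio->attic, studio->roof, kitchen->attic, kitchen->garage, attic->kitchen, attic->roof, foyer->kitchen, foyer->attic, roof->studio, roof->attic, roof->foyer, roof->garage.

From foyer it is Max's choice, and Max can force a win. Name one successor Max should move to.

A0 = {garage}
A1: add {kitchen} — kitchen (Max) has kitchen→garage.
A2: add {foyer} — foyer (Max) has foyer→kitchen.
A3 = A2; e.g. studio (Max) has no edge into A2. Fixed point.
From foyer, successor kitchen is in the attractor (rank 1); the other successor attic is not.

kitchen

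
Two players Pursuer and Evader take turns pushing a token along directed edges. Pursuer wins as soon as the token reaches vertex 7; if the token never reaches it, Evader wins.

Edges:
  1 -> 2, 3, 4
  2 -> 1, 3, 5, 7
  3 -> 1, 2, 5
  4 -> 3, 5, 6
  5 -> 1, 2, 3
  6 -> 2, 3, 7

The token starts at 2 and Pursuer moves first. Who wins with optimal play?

Track states (vertex, player-to-move).
A0 = {(7,Pursuer), (7,Evader)}
A1: add {(2,Pursuer), (6,Pursuer)}.
(2,Pursuer) ∈ A1 ⇒ Pursuer forces the target.

Pursuer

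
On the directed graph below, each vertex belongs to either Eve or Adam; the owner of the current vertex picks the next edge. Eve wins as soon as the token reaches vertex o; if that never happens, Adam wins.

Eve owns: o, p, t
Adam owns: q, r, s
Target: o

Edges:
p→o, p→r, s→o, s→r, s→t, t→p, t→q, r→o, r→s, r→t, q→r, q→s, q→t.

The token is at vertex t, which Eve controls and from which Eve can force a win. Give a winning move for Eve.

A0 = {o}
A1: add {p} — p (Eve) has p→o.
A2: add {t} — t (Eve) has t→p.
A3 = A2; e.g. q (Adam) can still go to r. Fixed point.
From t, successor p is in the attractor (rank 1); the other successor q is not.

p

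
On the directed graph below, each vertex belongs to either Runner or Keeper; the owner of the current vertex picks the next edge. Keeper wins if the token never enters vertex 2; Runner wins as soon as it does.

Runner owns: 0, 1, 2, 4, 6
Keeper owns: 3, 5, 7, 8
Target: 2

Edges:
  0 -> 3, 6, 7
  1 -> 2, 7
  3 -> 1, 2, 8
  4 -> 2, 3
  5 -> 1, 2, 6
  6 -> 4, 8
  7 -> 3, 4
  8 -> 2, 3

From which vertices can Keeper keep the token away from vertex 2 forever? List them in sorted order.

A0 = {2}
A1: add {1, 4} — 1 (Runner) has 1→2; 4 (Runner) has 4→2.
A2: add {6} — 6 (Runner) has 6→4.
A3: add {0, 5} — 0 (Runner) has 0→6; 5 (Keeper): all of {1, 2, 6} already in.
A4 = A3; e.g. 3 (Keeper) can still go to 8. Fixed point.
Runner's attractor = {0, 1, 2, 4, 5, 6}; Keeper avoids the target exactly from the complement.

3, 7, 8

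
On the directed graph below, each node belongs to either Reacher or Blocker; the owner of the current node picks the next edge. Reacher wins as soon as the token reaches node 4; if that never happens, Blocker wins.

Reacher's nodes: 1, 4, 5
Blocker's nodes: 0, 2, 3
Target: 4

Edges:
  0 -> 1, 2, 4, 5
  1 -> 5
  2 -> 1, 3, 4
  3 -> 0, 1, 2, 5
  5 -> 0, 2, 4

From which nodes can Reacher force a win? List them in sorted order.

A0 = {4}
A1: add {5} — 5 (Reacher) has 5→4.
A2: add {1} — 1 (Reacher) has 1→5.
A3 = A2; e.g. 0 (Blocker) can still go to 2. Fixed point.
Reacher's winning region = {1, 4, 5}.

1, 4, 5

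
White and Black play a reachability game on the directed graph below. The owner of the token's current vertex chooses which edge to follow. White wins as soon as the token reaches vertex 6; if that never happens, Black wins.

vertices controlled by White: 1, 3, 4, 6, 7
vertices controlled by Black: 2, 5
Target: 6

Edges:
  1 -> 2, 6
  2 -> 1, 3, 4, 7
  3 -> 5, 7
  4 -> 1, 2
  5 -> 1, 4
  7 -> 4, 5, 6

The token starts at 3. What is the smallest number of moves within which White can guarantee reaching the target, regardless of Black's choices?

A0 = {6}
A1: add {1, 7} — 1 (White) has 1→6; 7 (White) has 7→6.
A2: add {3, 4} — 3 (White) has 3→7; 4 (White) has 4→1.
3 enters the attractor at level 2, so White can force the target in 2 moves from there.

2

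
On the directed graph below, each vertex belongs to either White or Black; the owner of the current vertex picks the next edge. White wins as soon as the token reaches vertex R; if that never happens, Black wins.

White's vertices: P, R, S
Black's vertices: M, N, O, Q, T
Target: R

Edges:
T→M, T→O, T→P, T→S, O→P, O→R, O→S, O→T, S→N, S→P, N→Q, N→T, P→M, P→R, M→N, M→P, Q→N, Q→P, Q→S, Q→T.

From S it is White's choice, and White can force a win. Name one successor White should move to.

A0 = {R}
A1: add {P} — P (White) has P→R.
A2: add {S} — S (White) has S→P.
A3 = A2; e.g. M (Black) can still go to N. Fixed point.
From S, successor P is in the attractor (rank 1); the other successor N is not.

P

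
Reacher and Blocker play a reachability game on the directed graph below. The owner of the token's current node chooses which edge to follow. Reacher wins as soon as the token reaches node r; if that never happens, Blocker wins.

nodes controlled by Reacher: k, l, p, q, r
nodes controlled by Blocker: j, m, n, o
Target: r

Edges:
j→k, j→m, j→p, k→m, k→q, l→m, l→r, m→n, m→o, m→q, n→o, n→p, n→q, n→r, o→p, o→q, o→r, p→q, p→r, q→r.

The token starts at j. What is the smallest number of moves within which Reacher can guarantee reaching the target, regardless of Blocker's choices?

5

A0 = {r}
A1: add {l, p, q} — l (Reacher) has l→r; p (Reacher) has p→r; q (Reacher) has q→r.
A2: add {k, o} — k (Reacher) has k→q; o (Blocker): all of {p, q, r} already in.
A3: add {n} — n (Blocker): all of {o, p, q, r} already in.
A4: add {m} — m (Blocker): all of {n, o, q} already in.
A5: add {j} — j (Blocker): all of {k, m, p} already in.
A5 = all vertices. Fixed point.
j enters the attractor at level 5, so Reacher can force the target in 5 moves from there.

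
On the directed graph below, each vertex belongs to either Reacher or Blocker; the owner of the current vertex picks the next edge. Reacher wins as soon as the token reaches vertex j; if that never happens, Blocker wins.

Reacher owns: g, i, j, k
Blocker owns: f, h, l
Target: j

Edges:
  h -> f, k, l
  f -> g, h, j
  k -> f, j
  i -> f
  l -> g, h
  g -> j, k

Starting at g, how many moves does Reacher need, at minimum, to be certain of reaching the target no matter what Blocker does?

A0 = {j}
A1: add {g, k} — g (Reacher) has g→j; k (Reacher) has k→j.
A2 = A1; e.g. f (Blocker) can still go to h. Fixed point.
g enters the attractor at level 1, so Reacher can force the target in 1 move from there.

1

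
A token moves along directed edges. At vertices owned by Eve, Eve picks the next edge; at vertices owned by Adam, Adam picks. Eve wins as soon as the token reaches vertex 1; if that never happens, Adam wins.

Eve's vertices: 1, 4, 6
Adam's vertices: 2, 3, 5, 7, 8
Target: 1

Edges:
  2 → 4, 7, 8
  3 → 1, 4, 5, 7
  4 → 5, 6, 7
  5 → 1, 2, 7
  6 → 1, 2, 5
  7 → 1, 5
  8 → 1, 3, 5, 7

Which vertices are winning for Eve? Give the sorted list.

1, 4, 6

A0 = {1}
A1: add {6} — 6 (Eve) has 6→1.
A2: add {4} — 4 (Eve) has 4→6.
A3 = A2; e.g. 2 (Adam) can still go to 7. Fixed point.
Eve's winning region = {1, 4, 6}.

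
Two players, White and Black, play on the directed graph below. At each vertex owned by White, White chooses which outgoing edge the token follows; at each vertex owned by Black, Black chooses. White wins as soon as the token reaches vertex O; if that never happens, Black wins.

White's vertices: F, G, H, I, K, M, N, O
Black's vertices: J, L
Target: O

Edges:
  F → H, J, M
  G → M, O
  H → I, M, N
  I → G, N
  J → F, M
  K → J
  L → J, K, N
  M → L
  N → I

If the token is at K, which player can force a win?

A0 = {O}
A1: add {G} — G (White) has G→O.
A2: add {I} — I (White) has I→G.
A3: add {H, N} — H (White) has H→I; N (White) has N→I.
A4: add {F} — F (White) has F→H.
A5 = A4; e.g. J (Black) can still go to M. Fixed point.
K never enters the attractor, so Black can avoid the target forever.

Black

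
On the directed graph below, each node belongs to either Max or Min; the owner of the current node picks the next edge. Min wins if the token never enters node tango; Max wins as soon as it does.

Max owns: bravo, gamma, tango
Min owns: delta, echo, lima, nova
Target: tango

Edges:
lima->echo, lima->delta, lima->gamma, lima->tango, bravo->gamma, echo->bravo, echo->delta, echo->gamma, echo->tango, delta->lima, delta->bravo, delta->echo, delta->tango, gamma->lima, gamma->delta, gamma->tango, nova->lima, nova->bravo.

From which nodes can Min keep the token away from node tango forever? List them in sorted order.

delta, echo, lima, nova

A0 = {tango}
A1: add {gamma} — gamma (Max) has gamma→tango.
A2: add {bravo} — bravo (Max) has bravo→gamma.
A3 = A2; e.g. lima (Min) can still go to echo. Fixed point.
Max's attractor = {bravo, gamma, tango}; Min avoids the target exactly from the complement.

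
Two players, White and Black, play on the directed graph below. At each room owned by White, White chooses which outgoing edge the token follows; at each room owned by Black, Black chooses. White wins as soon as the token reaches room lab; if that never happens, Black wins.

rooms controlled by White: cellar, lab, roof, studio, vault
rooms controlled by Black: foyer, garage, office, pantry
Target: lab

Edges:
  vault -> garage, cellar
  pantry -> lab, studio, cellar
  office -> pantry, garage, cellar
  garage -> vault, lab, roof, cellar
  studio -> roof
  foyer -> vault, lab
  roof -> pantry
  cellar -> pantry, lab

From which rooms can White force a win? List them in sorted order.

cellar, foyer, lab, vault

A0 = {lab}
A1: add {cellar} — cellar (White) has cellar→lab.
A2: add {vault} — vault (White) has vault→cellar.
A3: add {foyer} — foyer (Black): all of {vault, lab} already in.
A4 = A3; e.g. pantry (Black) can still go to studio. Fixed point.
White's winning region = {cellar, foyer, lab, vault}.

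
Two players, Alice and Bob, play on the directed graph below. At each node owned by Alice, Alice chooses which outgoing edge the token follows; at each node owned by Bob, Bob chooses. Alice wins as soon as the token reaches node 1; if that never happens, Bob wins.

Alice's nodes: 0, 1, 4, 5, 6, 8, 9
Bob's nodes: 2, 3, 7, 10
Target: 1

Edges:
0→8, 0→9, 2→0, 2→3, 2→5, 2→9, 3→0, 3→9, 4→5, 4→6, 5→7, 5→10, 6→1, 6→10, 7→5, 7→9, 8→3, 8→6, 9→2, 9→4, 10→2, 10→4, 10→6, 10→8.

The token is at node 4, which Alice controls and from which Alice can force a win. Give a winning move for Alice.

A0 = {1}
A1: add {6} — 6 (Alice) has 6→1.
A2: add {4, 8} — 4 (Alice) has 4→6; 8 (Alice) has 8→6.
A3: add {0, 9} — 0 (Alice) has 0→8; 9 (Alice) has 9→4.
A4: add {3} — 3 (Bob): all of {0, 9} already in.
A5 = A4; e.g. 2 (Bob) can still go to 5. Fixed point.
From 4, successor 6 is in the attractor (rank 1); the other successor 5 is not.

6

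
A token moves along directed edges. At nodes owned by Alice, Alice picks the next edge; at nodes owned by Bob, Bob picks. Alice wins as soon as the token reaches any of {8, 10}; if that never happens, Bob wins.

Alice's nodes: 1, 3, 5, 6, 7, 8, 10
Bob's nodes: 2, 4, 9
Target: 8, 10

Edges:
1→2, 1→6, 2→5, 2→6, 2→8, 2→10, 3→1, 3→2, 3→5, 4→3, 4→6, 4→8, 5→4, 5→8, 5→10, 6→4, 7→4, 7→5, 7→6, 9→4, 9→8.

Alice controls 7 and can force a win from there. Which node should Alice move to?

A0 = {8, 10}
A1: add {5} — 5 (Alice) has 5→8.
A2: add {3, 7} — 3 (Alice) has 3→5; 7 (Alice) has 7→5.
A3 = A2; e.g. 1 (Alice) has no edge into A2. Fixed point.
From 7, successor 5 is in the attractor (rank 1); the other successors 4, 6 are not.

5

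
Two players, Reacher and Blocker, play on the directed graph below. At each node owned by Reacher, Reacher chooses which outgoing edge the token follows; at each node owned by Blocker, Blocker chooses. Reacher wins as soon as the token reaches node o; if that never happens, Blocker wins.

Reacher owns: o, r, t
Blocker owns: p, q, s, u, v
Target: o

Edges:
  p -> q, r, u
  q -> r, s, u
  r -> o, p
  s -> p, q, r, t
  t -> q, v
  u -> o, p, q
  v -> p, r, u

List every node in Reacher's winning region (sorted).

A0 = {o}
A1: add {r} — r (Reacher) has r→o.
A2 = A1; e.g. p (Blocker) can still go to q. Fixed point.
Reacher's winning region = {o, r}.

o, r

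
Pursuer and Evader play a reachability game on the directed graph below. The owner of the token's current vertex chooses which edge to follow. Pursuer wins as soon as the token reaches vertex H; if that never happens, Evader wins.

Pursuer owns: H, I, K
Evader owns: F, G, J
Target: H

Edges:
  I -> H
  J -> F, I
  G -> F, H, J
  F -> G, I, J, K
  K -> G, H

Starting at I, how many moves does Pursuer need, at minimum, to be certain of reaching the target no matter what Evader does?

1

A0 = {H}
A1: add {I, K} — I (Pursuer) has I→H; K (Pursuer) has K→H.
A2 = A1; e.g. F (Evader) can still go to G. Fixed point.
I enters the attractor at level 1, so Pursuer can force the target in 1 move from there.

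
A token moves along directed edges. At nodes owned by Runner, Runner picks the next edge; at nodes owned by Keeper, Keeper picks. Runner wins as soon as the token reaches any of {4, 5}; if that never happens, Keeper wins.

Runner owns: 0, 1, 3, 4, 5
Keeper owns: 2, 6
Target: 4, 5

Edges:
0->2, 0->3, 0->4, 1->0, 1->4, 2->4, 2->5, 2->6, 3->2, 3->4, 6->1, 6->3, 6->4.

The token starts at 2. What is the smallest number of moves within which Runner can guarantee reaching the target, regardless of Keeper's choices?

3

A0 = {4, 5}
A1: add {0, 1, 3} — 0 (Runner) has 0→4; 1 (Runner) has 1→4; 3 (Runner) has 3→4.
A2: add {6} — 6 (Keeper): all of {1, 3, 4} already in.
A3: add {2} — 2 (Keeper): all of {4, 5, 6} already in.
A3 = all vertices. Fixed point.
2 enters the attractor at level 3, so Runner can force the target in 3 moves from there.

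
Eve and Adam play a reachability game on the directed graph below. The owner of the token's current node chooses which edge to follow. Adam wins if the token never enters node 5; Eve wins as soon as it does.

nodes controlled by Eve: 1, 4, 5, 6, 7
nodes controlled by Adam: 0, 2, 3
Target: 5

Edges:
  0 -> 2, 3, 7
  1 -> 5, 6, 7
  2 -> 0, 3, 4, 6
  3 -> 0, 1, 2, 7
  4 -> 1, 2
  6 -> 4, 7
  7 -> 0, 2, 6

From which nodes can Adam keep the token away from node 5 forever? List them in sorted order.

0, 2, 3

A0 = {5}
A1: add {1} — 1 (Eve) has 1→5.
A2: add {4} — 4 (Eve) has 4→1.
A3: add {6} — 6 (Eve) has 6→4.
A4: add {7} — 7 (Eve) has 7→6.
A5 = A4; e.g. 0 (Adam) can still go to 2. Fixed point.
Eve's attractor = {1, 4, 5, 6, 7}; Adam avoids the target exactly from the complement.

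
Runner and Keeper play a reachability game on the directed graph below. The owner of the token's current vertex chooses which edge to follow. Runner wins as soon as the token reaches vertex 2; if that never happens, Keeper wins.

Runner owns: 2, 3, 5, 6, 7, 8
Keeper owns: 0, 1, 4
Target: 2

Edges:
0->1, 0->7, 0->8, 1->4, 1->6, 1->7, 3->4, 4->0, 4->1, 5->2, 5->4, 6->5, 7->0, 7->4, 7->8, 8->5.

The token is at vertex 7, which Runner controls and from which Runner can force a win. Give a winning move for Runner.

8

A0 = {2}
A1: add {5} — 5 (Runner) has 5→2.
A2: add {6, 8} — 6 (Runner) has 6→5; 8 (Runner) has 8→5.
A3: add {7} — 7 (Runner) has 7→8.
A4 = A3; e.g. 0 (Keeper) can still go to 1. Fixed point.
From 7, successor 8 is in the attractor (rank 2); the other successors 0, 4 are not.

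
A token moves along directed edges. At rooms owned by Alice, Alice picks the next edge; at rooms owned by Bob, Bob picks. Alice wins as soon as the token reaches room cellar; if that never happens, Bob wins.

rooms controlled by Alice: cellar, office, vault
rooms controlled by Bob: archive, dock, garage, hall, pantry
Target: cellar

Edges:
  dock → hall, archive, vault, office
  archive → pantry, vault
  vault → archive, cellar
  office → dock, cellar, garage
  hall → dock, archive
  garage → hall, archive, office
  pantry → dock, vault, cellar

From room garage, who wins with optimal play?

Bob

A0 = {cellar}
A1: add {office, vault} — vault (Alice) has vault→cellar; office (Alice) has office→cellar.
A2 = A1; e.g. hall (Bob) can still go to dock. Fixed point.
garage never enters the attractor, so Bob can avoid the target forever.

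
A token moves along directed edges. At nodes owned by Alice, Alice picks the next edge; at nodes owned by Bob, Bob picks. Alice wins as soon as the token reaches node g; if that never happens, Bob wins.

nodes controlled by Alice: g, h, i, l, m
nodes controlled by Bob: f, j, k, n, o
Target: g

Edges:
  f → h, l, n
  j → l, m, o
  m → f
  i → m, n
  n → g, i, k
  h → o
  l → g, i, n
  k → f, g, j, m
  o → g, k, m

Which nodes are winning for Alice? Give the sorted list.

g, l

A0 = {g}
A1: add {l} — l (Alice) has l→g.
A2 = A1; e.g. f (Bob) can still go to h. Fixed point.
Alice's winning region = {g, l}.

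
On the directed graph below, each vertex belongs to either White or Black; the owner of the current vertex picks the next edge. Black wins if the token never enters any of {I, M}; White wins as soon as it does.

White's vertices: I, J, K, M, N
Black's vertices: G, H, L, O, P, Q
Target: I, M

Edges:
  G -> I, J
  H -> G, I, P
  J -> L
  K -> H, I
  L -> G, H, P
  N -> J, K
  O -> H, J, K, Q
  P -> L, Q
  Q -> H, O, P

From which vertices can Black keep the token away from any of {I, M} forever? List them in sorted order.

A0 = {I, M}
A1: add {K} — K (White) has K→I.
A2: add {N} — N (White) has N→K.
A3 = A2; e.g. G (Black) can still go to J. Fixed point.
White's attractor = {I, K, M, N}; Black avoids the target exactly from the complement.

G, H, J, L, O, P, Q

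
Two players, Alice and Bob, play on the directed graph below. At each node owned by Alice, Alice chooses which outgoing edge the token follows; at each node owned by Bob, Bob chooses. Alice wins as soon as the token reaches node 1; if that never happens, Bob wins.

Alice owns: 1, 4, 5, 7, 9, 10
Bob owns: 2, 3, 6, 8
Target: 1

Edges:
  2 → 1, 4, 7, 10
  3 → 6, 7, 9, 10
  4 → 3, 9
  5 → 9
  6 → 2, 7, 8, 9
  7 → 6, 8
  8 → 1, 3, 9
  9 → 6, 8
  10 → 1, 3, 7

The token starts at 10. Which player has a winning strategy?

Alice

A0 = {1}
A1: add {10} — 10 (Alice) has 10→1.
A2 = A1; e.g. 2 (Bob) can still go to 4. Fixed point.
10 ∈ A1, so Alice can force the target.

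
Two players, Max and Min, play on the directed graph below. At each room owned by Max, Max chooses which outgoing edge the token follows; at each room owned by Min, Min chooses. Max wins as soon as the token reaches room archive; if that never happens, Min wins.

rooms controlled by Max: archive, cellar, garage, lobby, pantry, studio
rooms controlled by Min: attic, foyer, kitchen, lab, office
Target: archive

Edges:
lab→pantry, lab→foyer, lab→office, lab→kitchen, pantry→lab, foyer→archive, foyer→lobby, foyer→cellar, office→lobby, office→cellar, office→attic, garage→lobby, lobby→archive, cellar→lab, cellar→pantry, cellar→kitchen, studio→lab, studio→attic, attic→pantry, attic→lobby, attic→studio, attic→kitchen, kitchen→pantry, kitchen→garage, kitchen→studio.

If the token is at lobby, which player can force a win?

A0 = {archive}
A1: add {lobby} — lobby (Max) has lobby→archive.
lobby ∈ A1, so Max can force the target.

Max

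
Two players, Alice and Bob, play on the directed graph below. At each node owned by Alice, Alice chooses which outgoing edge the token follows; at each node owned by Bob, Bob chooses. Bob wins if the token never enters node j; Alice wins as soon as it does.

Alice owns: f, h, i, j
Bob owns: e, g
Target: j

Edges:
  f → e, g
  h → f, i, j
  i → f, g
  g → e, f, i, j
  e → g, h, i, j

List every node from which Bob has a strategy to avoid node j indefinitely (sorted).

e, f, g, i

A0 = {j}
A1: add {h} — h (Alice) has h→j.
A2 = A1; e.g. e (Bob) can still go to g. Fixed point.
Alice's attractor = {h, j}; Bob avoids the target exactly from the complement.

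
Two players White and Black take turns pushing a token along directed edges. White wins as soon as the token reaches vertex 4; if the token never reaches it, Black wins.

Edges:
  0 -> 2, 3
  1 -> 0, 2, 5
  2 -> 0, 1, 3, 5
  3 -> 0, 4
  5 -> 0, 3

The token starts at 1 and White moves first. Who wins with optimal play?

Track states (vertex, player-to-move).
A0 = {(4,White), (4,Black)}
A1: add {(3,White)}.
A2 = A1; e.g. (0,White) stays out. (1,White) never enters ⇒ Black avoids the target.

Black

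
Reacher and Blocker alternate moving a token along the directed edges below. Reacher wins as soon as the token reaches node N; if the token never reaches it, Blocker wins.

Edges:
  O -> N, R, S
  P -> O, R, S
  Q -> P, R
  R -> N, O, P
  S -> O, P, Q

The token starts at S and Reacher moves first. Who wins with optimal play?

Track states (vertex, player-to-move).
A0 = {(N,Reacher), (N,Blocker)}
A1: add {(O,Reacher), (R,Reacher)}.
A2 = A1; e.g. (O,Blocker) stays out. (S,Reacher) never enters ⇒ Blocker avoids the target.

Blocker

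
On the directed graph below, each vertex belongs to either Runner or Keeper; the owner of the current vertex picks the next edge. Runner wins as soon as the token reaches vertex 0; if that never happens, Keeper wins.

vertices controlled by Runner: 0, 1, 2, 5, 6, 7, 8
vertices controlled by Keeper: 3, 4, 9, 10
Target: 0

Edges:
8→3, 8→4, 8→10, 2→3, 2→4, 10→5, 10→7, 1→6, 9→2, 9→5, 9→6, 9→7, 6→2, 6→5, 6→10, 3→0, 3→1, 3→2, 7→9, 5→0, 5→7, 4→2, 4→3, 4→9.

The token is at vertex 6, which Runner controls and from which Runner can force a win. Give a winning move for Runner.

5

A0 = {0}
A1: add {5} — 5 (Runner) has 5→0.
A2: add {6} — 6 (Runner) has 6→5.
A3: add {1} — 1 (Runner) has 1→6.
A4 = A3; e.g. 2 (Runner) has no edge into A3. Fixed point.
From 6, successor 5 is in the attractor (rank 1); the other successors 2, 10 are not.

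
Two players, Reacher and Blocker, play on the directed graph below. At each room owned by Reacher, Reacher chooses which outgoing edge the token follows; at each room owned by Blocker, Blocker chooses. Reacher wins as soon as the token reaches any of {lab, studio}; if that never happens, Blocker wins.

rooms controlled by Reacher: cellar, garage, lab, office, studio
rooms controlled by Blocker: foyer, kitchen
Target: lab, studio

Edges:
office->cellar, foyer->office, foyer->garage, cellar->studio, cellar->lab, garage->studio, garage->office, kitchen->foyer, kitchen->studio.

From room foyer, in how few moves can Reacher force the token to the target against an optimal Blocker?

A0 = {lab, studio}
A1: add {cellar, garage} — cellar (Reacher) has cellar→studio; garage (Reacher) has garage→studio.
A2: add {office} — office (Reacher) has office→cellar.
A3: add {foyer} — foyer (Blocker): all of {office, garage} already in.
foyer enters the attractor at level 3, so Reacher can force the target in 3 moves from there.

3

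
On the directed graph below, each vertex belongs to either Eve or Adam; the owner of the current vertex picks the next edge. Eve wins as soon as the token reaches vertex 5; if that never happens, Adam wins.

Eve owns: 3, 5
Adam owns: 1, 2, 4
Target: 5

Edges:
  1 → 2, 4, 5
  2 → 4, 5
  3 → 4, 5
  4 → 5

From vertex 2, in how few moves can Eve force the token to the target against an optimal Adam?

2

A0 = {5}
A1: add {3, 4} — 3 (Eve) has 3→5; 4 (Adam): all of {5} already in.
A2: add {2} — 2 (Adam): all of {4, 5} already in.
2 enters the attractor at level 2, so Eve can force the target in 2 moves from there.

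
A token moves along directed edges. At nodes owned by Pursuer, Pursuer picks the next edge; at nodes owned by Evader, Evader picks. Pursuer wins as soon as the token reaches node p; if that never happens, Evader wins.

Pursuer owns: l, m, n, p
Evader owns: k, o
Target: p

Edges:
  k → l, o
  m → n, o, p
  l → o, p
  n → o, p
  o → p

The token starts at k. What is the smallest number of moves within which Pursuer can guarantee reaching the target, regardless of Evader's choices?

A0 = {p}
A1: add {l, m, n, o} — l (Pursuer) has l→p; m (Pursuer) has m→p; n (Pursuer) has n→p; o (Evader): all of {p} already in.
A2: add {k} — k (Evader): all of {l, o} already in.
A2 = all vertices. Fixed point.
k enters the attractor at level 2, so Pursuer can force the target in 2 moves from there.

2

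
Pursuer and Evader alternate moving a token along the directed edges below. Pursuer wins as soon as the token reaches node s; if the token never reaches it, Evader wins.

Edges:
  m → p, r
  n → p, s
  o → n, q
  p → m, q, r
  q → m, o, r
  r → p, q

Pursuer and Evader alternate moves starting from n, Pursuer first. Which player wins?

Track states (vertex, player-to-move).
A0 = {(s,Pursuer), (s,Evader)}
A1: add {(n,Pursuer)}.
(n,Pursuer) ∈ A1 ⇒ Pursuer forces the target.

Pursuer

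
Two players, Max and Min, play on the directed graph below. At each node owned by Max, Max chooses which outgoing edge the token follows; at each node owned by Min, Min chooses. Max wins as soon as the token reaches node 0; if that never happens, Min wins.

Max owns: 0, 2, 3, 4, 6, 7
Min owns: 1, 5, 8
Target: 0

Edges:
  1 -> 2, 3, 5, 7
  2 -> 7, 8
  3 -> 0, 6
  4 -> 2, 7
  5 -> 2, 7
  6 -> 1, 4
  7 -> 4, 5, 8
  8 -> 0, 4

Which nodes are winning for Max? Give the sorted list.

0, 3

A0 = {0}
A1: add {3} — 3 (Max) has 3→0.
A2 = A1; e.g. 1 (Min) can still go to 2. Fixed point.
Max's winning region = {0, 3}.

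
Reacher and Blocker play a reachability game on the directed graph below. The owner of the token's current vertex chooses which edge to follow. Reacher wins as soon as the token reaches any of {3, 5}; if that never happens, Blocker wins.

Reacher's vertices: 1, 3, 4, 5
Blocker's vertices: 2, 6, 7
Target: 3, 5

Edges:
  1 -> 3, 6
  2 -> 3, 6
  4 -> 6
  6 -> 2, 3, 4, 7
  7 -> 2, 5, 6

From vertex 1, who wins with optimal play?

Reacher

A0 = {3, 5}
A1: add {1} — 1 (Reacher) has 1→3.
A2 = A1; e.g. 2 (Blocker) can still go to 6. Fixed point.
1 ∈ A1, so Reacher can force the target.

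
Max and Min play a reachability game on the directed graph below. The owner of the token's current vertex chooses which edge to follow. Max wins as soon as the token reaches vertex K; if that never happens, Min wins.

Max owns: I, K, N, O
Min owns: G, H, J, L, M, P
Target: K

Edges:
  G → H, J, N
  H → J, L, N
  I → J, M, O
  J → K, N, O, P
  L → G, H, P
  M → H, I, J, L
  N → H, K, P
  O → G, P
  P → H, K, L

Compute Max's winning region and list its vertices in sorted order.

A0 = {K}
A1: add {N} — N (Max) has N→K.
A2 = A1; e.g. G (Min) can still go to H. Fixed point.
Max's winning region = {K, N}.

K, N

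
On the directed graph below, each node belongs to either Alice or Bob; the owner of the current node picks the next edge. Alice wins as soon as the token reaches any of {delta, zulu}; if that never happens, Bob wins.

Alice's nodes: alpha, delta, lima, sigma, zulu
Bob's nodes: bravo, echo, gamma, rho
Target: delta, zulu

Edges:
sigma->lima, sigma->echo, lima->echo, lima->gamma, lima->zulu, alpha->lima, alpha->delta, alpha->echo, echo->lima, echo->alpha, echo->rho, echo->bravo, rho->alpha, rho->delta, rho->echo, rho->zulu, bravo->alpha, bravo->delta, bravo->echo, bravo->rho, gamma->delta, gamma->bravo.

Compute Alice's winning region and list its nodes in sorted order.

alpha, delta, lima, sigma, zulu

A0 = {delta, zulu}
A1: add {alpha, lima} — lima (Alice) has lima→zulu; alpha (Alice) has alpha→delta.
A2: add {sigma} — sigma (Alice) has sigma→lima.
A3 = A2; e.g. echo (Bob) can still go to rho. Fixed point.
Alice's winning region = {alpha, delta, lima, sigma, zulu}.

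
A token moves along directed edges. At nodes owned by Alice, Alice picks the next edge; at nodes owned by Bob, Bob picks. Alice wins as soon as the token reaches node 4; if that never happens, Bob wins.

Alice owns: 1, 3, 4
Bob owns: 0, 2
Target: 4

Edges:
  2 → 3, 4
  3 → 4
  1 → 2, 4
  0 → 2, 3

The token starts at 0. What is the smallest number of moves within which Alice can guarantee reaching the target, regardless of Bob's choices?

A0 = {4}
A1: add {1, 3} — 1 (Alice) has 1→4; 3 (Alice) has 3→4.
A2: add {2} — 2 (Bob): all of {3, 4} already in.
A3: add {0} — 0 (Bob): all of {2, 3} already in.
A3 = all vertices. Fixed point.
0 enters the attractor at level 3, so Alice can force the target in 3 moves from there.

3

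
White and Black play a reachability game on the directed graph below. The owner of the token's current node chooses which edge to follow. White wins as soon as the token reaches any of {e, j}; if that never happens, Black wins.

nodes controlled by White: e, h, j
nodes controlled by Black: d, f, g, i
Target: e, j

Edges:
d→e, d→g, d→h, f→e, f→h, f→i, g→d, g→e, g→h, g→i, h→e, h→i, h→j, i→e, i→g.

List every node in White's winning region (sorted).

e, h, j

A0 = {e, j}
A1: add {h} — h (White) has h→e.
A2 = A1; e.g. d (Black) can still go to g. Fixed point.
White's winning region = {e, h, j}.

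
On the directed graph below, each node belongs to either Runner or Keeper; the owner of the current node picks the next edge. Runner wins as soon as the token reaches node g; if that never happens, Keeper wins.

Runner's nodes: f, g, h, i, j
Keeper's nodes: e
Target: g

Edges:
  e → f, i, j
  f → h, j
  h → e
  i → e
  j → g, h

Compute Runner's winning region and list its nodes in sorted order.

A0 = {g}
A1: add {j} — j (Runner) has j→g.
A2: add {f} — f (Runner) has f→j.
A3 = A2; e.g. e (Keeper) can still go to i. Fixed point.
Runner's winning region = {f, g, j}.

f, g, j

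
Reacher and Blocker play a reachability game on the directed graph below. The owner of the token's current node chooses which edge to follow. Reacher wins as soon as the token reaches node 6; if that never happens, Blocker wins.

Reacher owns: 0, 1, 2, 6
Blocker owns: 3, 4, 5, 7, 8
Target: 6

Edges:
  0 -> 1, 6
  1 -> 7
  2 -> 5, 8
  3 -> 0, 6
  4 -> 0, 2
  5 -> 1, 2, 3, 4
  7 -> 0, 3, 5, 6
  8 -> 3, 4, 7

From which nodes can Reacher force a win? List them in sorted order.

0, 3, 6

A0 = {6}
A1: add {0} — 0 (Reacher) has 0→6.
A2: add {3} — 3 (Blocker): all of {0, 6} already in.
A3 = A2; e.g. 1 (Reacher) has no edge into A2. Fixed point.
Reacher's winning region = {0, 3, 6}.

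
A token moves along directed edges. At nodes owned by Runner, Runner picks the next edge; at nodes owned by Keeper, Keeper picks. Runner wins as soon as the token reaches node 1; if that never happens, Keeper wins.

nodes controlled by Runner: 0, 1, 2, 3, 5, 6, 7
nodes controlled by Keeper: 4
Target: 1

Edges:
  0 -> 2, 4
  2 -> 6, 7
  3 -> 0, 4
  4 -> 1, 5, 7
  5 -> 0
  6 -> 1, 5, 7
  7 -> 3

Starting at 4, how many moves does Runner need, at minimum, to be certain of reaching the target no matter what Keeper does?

A0 = {1}
A1: add {6} — 6 (Runner) has 6→1.
A2: add {2} — 2 (Runner) has 2→6.
A3: add {0} — 0 (Runner) has 0→2.
A4: add {3, 5} — 3 (Runner) has 3→0; 5 (Runner) has 5→0.
A5: add {7} — 7 (Runner) has 7→3.
A6: add {4} — 4 (Keeper): all of {1, 5, 7} already in.
A6 = all vertices. Fixed point.
4 enters the attractor at level 6, so Runner can force the target in 6 moves from there.

6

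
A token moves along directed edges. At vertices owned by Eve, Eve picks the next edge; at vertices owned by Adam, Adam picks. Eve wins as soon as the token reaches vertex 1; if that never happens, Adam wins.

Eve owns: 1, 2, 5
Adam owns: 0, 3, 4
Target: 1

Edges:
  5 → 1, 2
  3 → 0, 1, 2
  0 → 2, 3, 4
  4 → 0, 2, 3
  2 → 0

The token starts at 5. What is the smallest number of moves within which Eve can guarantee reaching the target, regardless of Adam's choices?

A0 = {1}
A1: add {5} — 5 (Eve) has 5→1.
A2 = A1; e.g. 0 (Adam) can still go to 2. Fixed point.
5 enters the attractor at level 1, so Eve can force the target in 1 move from there.

1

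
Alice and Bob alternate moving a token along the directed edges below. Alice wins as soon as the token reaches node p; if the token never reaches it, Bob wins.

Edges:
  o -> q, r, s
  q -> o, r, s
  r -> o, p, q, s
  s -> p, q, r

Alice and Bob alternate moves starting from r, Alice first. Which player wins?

Track states (vertex, player-to-move).
A0 = {(p,Alice), (p,Bob)}
A1: add {(r,Alice), (s,Alice)}.
(r,Alice) ∈ A1 ⇒ Alice forces the target.

Alice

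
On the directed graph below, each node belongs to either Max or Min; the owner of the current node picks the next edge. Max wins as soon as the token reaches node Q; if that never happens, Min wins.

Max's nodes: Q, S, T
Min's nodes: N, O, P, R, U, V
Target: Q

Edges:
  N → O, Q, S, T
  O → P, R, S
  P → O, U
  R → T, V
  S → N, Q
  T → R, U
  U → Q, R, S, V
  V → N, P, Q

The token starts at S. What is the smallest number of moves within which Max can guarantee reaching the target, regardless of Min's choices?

1

A0 = {Q}
A1: add {S} — S (Max) has S→Q.
A2 = A1; e.g. N (Min) can still go to O. Fixed point.
S enters the attractor at level 1, so Max can force the target in 1 move from there.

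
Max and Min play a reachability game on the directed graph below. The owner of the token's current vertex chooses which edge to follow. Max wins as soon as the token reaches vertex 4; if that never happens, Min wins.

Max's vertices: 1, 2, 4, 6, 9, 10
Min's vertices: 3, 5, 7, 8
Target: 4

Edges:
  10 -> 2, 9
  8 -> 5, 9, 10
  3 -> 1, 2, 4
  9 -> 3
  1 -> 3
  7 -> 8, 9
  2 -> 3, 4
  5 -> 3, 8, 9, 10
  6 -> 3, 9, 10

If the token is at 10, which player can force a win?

Max

A0 = {4}
A1: add {2} — 2 (Max) has 2→4.
A2: add {10} — 10 (Max) has 10→2.
10 ∈ A2, so Max can force the target.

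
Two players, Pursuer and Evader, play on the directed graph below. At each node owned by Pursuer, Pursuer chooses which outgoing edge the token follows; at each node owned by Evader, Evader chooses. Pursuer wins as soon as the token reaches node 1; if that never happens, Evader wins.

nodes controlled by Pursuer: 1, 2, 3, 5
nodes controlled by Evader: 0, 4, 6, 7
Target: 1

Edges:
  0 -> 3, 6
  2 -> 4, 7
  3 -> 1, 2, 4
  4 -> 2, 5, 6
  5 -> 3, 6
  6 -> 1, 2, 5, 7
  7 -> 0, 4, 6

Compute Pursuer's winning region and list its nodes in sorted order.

A0 = {1}
A1: add {3} — 3 (Pursuer) has 3→1.
A2: add {5} — 5 (Pursuer) has 5→3.
A3 = A2; e.g. 0 (Evader) can still go to 6. Fixed point.
Pursuer's winning region = {1, 3, 5}.

1, 3, 5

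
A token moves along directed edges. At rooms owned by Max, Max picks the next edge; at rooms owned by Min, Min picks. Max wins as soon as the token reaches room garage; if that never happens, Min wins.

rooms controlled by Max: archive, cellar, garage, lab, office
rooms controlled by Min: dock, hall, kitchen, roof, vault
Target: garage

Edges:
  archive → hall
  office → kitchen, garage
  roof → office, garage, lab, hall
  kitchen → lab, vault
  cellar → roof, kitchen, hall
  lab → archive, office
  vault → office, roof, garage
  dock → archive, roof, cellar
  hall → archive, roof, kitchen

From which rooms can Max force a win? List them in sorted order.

garage, lab, office

A0 = {garage}
A1: add {office} — office (Max) has office→garage.
A2: add {lab} — lab (Max) has lab→office.
A3 = A2; e.g. archive (Max) has no edge into A2. Fixed point.
Max's winning region = {garage, lab, office}.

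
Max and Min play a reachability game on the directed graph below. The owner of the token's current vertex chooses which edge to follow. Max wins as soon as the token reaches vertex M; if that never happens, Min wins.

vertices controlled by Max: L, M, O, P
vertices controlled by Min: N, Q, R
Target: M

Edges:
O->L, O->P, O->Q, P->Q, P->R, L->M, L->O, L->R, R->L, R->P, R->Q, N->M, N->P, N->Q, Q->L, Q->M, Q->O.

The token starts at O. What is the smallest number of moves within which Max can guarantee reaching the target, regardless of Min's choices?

2

A0 = {M}
A1: add {L} — L (Max) has L→M.
A2: add {O} — O (Max) has O→L.
O enters the attractor at level 2, so Max can force the target in 2 moves from there.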